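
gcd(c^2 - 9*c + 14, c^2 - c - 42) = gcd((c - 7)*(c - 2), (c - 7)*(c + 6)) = c - 7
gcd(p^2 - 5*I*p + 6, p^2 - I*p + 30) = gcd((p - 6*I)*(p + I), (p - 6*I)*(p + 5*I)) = p - 6*I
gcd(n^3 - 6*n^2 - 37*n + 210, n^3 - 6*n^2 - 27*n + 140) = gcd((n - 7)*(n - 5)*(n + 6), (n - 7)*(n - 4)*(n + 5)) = n - 7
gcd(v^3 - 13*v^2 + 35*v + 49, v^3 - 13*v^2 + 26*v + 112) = v - 7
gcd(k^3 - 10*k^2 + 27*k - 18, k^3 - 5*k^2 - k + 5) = k - 1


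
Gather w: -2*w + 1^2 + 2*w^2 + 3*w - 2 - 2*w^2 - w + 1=0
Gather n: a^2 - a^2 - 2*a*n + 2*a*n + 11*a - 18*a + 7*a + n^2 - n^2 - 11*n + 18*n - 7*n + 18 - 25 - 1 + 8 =0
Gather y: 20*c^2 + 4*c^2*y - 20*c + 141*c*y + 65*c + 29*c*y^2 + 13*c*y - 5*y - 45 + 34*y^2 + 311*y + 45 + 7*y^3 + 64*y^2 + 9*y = 20*c^2 + 45*c + 7*y^3 + y^2*(29*c + 98) + y*(4*c^2 + 154*c + 315)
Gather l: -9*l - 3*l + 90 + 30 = 120 - 12*l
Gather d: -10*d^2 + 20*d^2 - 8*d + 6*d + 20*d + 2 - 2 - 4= 10*d^2 + 18*d - 4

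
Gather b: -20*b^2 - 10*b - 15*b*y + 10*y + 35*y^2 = -20*b^2 + b*(-15*y - 10) + 35*y^2 + 10*y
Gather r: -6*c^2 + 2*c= -6*c^2 + 2*c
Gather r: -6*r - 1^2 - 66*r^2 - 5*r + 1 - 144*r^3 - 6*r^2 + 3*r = -144*r^3 - 72*r^2 - 8*r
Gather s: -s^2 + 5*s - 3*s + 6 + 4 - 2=-s^2 + 2*s + 8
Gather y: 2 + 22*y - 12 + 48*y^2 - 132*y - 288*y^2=-240*y^2 - 110*y - 10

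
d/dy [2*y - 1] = 2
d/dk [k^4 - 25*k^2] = 4*k^3 - 50*k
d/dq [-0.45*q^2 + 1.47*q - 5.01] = 1.47 - 0.9*q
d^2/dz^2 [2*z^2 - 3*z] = 4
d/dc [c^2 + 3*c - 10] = 2*c + 3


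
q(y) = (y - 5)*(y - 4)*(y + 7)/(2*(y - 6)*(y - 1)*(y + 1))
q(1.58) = -5.37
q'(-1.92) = -7.04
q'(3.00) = 0.76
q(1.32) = -11.81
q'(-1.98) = -6.16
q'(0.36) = 8.23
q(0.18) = 11.74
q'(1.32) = 45.66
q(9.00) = 0.67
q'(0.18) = 2.51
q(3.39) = -0.19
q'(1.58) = 13.28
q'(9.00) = -0.03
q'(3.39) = 0.45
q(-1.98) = -4.50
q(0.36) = 12.66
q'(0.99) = 47998.36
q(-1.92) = -4.89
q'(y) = (y - 5)*(y - 4)/(2*(y - 6)*(y - 1)*(y + 1)) - (y - 5)*(y - 4)*(y + 7)/(2*(y - 6)*(y - 1)*(y + 1)^2) - (y - 5)*(y - 4)*(y + 7)/(2*(y - 6)*(y - 1)^2*(y + 1)) + (y - 5)*(y + 7)/(2*(y - 6)*(y - 1)*(y + 1)) + (y - 4)*(y + 7)/(2*(y - 6)*(y - 1)*(y + 1)) - (y - 5)*(y - 4)*(y + 7)/(2*(y - 6)^2*(y - 1)*(y + 1))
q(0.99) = 483.66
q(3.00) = -0.42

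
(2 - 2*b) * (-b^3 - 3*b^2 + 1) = 2*b^4 + 4*b^3 - 6*b^2 - 2*b + 2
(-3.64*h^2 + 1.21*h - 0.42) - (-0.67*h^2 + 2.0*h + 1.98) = -2.97*h^2 - 0.79*h - 2.4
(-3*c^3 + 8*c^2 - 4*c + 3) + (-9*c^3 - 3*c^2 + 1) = -12*c^3 + 5*c^2 - 4*c + 4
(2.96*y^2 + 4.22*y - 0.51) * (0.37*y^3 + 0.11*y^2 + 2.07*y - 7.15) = 1.0952*y^5 + 1.887*y^4 + 6.4027*y^3 - 12.4847*y^2 - 31.2287*y + 3.6465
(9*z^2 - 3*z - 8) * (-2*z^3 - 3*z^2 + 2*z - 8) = -18*z^5 - 21*z^4 + 43*z^3 - 54*z^2 + 8*z + 64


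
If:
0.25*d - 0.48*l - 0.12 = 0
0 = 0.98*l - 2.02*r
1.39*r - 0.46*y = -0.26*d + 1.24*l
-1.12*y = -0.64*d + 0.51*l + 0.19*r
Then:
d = 0.47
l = -0.00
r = -0.00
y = 0.27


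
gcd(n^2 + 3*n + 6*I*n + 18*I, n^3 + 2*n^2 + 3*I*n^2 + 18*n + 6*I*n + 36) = n + 6*I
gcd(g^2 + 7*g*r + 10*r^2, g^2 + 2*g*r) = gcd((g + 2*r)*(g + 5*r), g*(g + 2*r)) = g + 2*r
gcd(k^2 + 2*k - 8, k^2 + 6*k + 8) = k + 4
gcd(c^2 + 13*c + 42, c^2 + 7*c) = c + 7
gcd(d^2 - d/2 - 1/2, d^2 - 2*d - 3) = 1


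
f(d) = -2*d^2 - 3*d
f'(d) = -4*d - 3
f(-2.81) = -7.36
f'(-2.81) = 8.24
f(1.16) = -6.17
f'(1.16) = -7.64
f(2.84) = -24.65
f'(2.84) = -14.36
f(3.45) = -34.16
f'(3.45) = -16.80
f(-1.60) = -0.32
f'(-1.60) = 3.40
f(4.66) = -57.41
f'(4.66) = -21.64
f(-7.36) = -86.26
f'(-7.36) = 26.44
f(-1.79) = -1.04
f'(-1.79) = 4.16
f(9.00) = -189.00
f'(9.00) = -39.00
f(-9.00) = -135.00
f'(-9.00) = 33.00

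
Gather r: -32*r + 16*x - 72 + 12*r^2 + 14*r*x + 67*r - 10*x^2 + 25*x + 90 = 12*r^2 + r*(14*x + 35) - 10*x^2 + 41*x + 18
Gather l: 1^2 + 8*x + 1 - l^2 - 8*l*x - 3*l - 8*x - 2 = -l^2 + l*(-8*x - 3)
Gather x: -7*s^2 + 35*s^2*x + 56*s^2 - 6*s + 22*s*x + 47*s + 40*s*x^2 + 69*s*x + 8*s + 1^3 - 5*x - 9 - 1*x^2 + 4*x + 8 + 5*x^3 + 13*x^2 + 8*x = 49*s^2 + 49*s + 5*x^3 + x^2*(40*s + 12) + x*(35*s^2 + 91*s + 7)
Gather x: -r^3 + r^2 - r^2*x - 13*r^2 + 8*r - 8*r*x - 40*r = -r^3 - 12*r^2 - 32*r + x*(-r^2 - 8*r)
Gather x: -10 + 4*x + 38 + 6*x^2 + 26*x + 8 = 6*x^2 + 30*x + 36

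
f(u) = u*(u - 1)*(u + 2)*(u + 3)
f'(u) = u*(u - 1)*(u + 2) + u*(u - 1)*(u + 3) + u*(u + 2)*(u + 3) + (u - 1)*(u + 2)*(u + 3) = 4*u^3 + 12*u^2 + 2*u - 6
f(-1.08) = 3.97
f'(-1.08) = 0.80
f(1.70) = 20.69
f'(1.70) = 51.73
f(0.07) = -0.41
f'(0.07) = -5.80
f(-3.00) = 0.00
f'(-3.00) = -12.00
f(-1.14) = 3.90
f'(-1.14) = 1.39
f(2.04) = 43.20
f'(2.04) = 81.98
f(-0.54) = 2.99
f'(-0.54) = -4.21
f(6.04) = 2212.54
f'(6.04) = 1325.25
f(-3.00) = 0.00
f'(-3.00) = -12.00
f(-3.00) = 0.00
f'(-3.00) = -12.00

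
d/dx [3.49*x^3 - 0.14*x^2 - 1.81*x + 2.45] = 10.47*x^2 - 0.28*x - 1.81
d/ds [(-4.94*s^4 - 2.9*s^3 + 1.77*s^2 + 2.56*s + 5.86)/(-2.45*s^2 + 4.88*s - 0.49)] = (24.206*s^5 - 65.2166*s^4 - 18.6216*s^3 + 19.1726*s^2 + 26.9794*s - 29.8512)/(6.0025*s^4 - 23.912*s^3 + 26.2154*s^2 - 4.7824*s + 0.2401)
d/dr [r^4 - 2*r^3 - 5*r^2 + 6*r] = 4*r^3 - 6*r^2 - 10*r + 6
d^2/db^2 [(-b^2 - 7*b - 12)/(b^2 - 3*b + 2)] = 20*(-b^3 - 3*b^2 + 15*b - 13)/(b^6 - 9*b^5 + 33*b^4 - 63*b^3 + 66*b^2 - 36*b + 8)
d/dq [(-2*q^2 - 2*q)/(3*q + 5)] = 2*(-3*q^2 - 10*q - 5)/(9*q^2 + 30*q + 25)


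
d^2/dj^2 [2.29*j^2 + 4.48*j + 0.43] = 4.58000000000000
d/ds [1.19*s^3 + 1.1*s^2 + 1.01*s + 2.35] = 3.57*s^2 + 2.2*s + 1.01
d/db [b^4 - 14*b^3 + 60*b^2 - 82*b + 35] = 4*b^3 - 42*b^2 + 120*b - 82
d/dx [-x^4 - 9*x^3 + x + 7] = -4*x^3 - 27*x^2 + 1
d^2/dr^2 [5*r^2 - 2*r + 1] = 10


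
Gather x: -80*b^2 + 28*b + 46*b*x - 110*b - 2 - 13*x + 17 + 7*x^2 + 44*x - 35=-80*b^2 - 82*b + 7*x^2 + x*(46*b + 31) - 20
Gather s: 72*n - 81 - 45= 72*n - 126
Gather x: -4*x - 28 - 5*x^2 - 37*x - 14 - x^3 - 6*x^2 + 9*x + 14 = -x^3 - 11*x^2 - 32*x - 28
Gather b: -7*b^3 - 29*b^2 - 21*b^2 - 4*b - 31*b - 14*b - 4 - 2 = -7*b^3 - 50*b^2 - 49*b - 6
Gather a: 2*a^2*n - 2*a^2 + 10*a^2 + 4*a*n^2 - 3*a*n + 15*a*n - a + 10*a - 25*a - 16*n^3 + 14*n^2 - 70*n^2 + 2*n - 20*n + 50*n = a^2*(2*n + 8) + a*(4*n^2 + 12*n - 16) - 16*n^3 - 56*n^2 + 32*n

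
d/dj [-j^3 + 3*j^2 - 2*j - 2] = -3*j^2 + 6*j - 2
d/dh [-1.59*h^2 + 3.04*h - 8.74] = 3.04 - 3.18*h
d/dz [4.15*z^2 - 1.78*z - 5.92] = 8.3*z - 1.78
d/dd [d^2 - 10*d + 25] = 2*d - 10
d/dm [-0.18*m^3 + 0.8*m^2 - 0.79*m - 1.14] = -0.54*m^2 + 1.6*m - 0.79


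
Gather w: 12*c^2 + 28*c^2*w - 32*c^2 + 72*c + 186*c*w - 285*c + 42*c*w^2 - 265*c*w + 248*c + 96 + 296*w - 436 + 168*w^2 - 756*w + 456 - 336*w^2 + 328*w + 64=-20*c^2 + 35*c + w^2*(42*c - 168) + w*(28*c^2 - 79*c - 132) + 180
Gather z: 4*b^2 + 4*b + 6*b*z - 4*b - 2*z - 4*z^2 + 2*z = 4*b^2 + 6*b*z - 4*z^2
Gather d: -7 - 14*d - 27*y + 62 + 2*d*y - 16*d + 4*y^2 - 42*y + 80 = d*(2*y - 30) + 4*y^2 - 69*y + 135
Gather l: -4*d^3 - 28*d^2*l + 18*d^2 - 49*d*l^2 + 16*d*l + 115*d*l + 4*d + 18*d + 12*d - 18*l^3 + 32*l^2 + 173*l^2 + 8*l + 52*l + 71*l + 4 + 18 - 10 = -4*d^3 + 18*d^2 + 34*d - 18*l^3 + l^2*(205 - 49*d) + l*(-28*d^2 + 131*d + 131) + 12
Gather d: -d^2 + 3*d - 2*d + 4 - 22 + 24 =-d^2 + d + 6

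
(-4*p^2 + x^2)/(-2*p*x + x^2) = (2*p + x)/x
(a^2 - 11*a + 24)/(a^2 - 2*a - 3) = (a - 8)/(a + 1)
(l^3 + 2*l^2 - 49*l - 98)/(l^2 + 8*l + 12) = (l^2 - 49)/(l + 6)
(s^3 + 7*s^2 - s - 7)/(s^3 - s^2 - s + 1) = (s + 7)/(s - 1)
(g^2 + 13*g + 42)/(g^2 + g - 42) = (g + 6)/(g - 6)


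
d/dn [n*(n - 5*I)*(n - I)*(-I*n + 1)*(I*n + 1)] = 5*n^4 - 24*I*n^3 - 12*n^2 - 12*I*n - 5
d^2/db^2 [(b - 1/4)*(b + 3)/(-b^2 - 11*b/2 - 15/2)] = 44/(8*b^3 + 60*b^2 + 150*b + 125)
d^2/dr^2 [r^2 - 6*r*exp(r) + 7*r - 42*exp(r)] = -6*r*exp(r) - 54*exp(r) + 2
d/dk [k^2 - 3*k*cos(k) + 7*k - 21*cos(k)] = 3*k*sin(k) + 2*k + 21*sin(k) - 3*cos(k) + 7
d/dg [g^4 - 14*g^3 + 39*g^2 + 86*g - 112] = 4*g^3 - 42*g^2 + 78*g + 86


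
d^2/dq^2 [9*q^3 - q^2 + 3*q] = 54*q - 2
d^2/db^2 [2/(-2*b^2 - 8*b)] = 2*(b*(b + 4) - 4*(b + 2)^2)/(b^3*(b + 4)^3)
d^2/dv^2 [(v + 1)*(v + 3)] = 2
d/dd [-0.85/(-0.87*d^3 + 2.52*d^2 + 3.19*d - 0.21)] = (-2.2185*d^2 + 4.284*d + 2.7115)/(0.87*d^3 - 2.52*d^2 - 3.19*d + 0.21)^2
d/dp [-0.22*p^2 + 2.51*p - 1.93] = 2.51 - 0.44*p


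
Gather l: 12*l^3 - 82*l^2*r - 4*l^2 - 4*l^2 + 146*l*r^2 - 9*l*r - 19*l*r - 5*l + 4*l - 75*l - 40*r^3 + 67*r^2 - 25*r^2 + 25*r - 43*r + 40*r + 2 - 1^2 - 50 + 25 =12*l^3 + l^2*(-82*r - 8) + l*(146*r^2 - 28*r - 76) - 40*r^3 + 42*r^2 + 22*r - 24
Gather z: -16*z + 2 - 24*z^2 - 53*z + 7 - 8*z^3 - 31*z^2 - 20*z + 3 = -8*z^3 - 55*z^2 - 89*z + 12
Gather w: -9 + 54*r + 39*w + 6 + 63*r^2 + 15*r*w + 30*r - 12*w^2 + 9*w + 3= 63*r^2 + 84*r - 12*w^2 + w*(15*r + 48)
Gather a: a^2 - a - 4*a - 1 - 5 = a^2 - 5*a - 6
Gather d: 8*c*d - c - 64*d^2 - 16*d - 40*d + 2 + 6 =-c - 64*d^2 + d*(8*c - 56) + 8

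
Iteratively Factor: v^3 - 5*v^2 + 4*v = (v)*(v^2 - 5*v + 4) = v*(v - 4)*(v - 1)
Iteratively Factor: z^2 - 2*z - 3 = (z - 3)*(z + 1)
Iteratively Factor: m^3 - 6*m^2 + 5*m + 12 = (m - 4)*(m^2 - 2*m - 3) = (m - 4)*(m + 1)*(m - 3)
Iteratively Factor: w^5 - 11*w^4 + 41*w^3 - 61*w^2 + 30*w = (w)*(w^4 - 11*w^3 + 41*w^2 - 61*w + 30) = w*(w - 5)*(w^3 - 6*w^2 + 11*w - 6) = w*(w - 5)*(w - 2)*(w^2 - 4*w + 3) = w*(w - 5)*(w - 3)*(w - 2)*(w - 1)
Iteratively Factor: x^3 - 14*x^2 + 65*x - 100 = (x - 5)*(x^2 - 9*x + 20) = (x - 5)*(x - 4)*(x - 5)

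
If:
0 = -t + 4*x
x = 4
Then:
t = 16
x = 4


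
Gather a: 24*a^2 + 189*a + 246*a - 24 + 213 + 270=24*a^2 + 435*a + 459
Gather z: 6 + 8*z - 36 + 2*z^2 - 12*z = 2*z^2 - 4*z - 30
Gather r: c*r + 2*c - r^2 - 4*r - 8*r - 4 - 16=2*c - r^2 + r*(c - 12) - 20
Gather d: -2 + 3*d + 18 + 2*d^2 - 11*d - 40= 2*d^2 - 8*d - 24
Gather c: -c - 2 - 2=-c - 4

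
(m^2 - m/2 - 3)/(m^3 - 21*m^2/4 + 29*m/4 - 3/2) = 2*(2*m + 3)/(4*m^2 - 13*m + 3)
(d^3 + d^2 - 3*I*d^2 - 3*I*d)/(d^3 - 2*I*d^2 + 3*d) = (d + 1)/(d + I)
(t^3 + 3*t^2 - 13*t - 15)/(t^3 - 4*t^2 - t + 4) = (t^2 + 2*t - 15)/(t^2 - 5*t + 4)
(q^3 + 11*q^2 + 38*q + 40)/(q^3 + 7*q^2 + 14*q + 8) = (q + 5)/(q + 1)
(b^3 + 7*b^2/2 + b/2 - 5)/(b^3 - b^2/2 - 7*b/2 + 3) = (2*b + 5)/(2*b - 3)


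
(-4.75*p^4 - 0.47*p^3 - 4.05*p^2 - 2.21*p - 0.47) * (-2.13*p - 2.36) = 10.1175*p^5 + 12.2111*p^4 + 9.7357*p^3 + 14.2653*p^2 + 6.2167*p + 1.1092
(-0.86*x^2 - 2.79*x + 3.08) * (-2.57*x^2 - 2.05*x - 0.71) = 2.2102*x^4 + 8.9333*x^3 - 1.5855*x^2 - 4.3331*x - 2.1868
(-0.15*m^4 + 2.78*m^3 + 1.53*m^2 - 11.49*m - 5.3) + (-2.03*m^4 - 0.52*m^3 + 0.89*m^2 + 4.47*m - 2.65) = -2.18*m^4 + 2.26*m^3 + 2.42*m^2 - 7.02*m - 7.95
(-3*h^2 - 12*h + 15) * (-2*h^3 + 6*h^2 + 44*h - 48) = 6*h^5 + 6*h^4 - 234*h^3 - 294*h^2 + 1236*h - 720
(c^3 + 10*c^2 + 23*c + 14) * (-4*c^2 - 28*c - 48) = -4*c^5 - 68*c^4 - 420*c^3 - 1180*c^2 - 1496*c - 672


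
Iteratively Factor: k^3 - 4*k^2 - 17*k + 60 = (k - 3)*(k^2 - k - 20) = (k - 5)*(k - 3)*(k + 4)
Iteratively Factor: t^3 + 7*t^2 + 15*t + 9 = (t + 3)*(t^2 + 4*t + 3) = (t + 3)^2*(t + 1)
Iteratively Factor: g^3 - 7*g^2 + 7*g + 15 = (g + 1)*(g^2 - 8*g + 15) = (g - 5)*(g + 1)*(g - 3)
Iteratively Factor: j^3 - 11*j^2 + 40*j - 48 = (j - 4)*(j^2 - 7*j + 12) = (j - 4)^2*(j - 3)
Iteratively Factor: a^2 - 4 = (a + 2)*(a - 2)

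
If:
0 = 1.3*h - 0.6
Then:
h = 0.46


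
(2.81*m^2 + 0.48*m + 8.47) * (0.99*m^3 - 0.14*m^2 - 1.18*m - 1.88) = 2.7819*m^5 + 0.0817999999999999*m^4 + 5.0023*m^3 - 7.035*m^2 - 10.897*m - 15.9236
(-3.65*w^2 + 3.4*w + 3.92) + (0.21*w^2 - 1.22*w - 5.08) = -3.44*w^2 + 2.18*w - 1.16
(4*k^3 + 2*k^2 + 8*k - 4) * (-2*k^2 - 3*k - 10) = -8*k^5 - 16*k^4 - 62*k^3 - 36*k^2 - 68*k + 40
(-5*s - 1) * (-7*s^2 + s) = 35*s^3 + 2*s^2 - s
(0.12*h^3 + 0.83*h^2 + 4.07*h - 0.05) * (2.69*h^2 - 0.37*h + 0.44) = 0.3228*h^5 + 2.1883*h^4 + 10.694*h^3 - 1.2752*h^2 + 1.8093*h - 0.022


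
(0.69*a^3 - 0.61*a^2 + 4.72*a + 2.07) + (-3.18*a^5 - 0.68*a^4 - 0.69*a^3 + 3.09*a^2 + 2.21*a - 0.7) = -3.18*a^5 - 0.68*a^4 + 2.48*a^2 + 6.93*a + 1.37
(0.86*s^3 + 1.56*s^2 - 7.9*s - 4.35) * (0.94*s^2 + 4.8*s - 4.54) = 0.8084*s^5 + 5.5944*s^4 - 3.8424*s^3 - 49.0914*s^2 + 14.986*s + 19.749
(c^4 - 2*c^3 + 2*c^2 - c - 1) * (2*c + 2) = 2*c^5 - 2*c^4 + 2*c^2 - 4*c - 2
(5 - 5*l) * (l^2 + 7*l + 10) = -5*l^3 - 30*l^2 - 15*l + 50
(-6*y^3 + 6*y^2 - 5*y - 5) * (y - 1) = -6*y^4 + 12*y^3 - 11*y^2 + 5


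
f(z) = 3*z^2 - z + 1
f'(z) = 6*z - 1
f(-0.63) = 2.82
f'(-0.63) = -4.78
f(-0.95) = 4.66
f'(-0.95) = -6.70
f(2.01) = 11.11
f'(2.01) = 11.06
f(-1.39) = 8.19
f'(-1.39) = -9.34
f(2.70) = 20.17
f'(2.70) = 15.20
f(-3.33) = 37.60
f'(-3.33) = -20.98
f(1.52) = 6.41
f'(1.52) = 8.12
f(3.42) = 32.67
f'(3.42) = 19.52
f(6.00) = 103.00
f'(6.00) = 35.00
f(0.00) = 1.00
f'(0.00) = -1.00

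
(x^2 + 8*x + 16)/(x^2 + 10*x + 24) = (x + 4)/(x + 6)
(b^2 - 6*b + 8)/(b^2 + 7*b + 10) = (b^2 - 6*b + 8)/(b^2 + 7*b + 10)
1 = 1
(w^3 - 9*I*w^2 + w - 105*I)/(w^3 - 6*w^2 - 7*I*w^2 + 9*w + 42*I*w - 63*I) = (w^2 - 2*I*w + 15)/(w^2 - 6*w + 9)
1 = 1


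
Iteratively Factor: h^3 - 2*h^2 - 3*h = (h)*(h^2 - 2*h - 3) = h*(h + 1)*(h - 3)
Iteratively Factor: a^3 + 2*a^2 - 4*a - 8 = (a + 2)*(a^2 - 4) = (a - 2)*(a + 2)*(a + 2)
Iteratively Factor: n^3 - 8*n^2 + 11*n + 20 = (n - 5)*(n^2 - 3*n - 4) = (n - 5)*(n + 1)*(n - 4)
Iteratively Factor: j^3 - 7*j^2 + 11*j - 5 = (j - 5)*(j^2 - 2*j + 1) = (j - 5)*(j - 1)*(j - 1)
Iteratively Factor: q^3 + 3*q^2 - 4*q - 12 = (q + 2)*(q^2 + q - 6) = (q - 2)*(q + 2)*(q + 3)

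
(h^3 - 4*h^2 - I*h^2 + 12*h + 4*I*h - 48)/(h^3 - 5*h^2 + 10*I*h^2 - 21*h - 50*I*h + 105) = (h^2 - 4*h*(1 + I) + 16*I)/(h^2 + h*(-5 + 7*I) - 35*I)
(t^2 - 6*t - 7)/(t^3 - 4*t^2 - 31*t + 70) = (t + 1)/(t^2 + 3*t - 10)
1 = 1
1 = 1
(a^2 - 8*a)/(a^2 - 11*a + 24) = a/(a - 3)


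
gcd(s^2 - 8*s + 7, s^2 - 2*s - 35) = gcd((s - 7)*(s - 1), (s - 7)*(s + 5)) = s - 7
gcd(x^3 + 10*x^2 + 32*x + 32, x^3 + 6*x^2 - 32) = x^2 + 8*x + 16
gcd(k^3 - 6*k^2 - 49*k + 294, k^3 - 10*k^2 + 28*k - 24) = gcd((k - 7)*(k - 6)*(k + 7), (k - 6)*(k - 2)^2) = k - 6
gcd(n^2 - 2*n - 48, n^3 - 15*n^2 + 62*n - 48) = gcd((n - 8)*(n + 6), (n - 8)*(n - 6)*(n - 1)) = n - 8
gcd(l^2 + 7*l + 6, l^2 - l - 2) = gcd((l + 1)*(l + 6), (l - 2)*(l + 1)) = l + 1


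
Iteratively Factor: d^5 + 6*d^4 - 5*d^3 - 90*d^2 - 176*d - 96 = (d + 2)*(d^4 + 4*d^3 - 13*d^2 - 64*d - 48) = (d + 1)*(d + 2)*(d^3 + 3*d^2 - 16*d - 48) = (d + 1)*(d + 2)*(d + 3)*(d^2 - 16) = (d + 1)*(d + 2)*(d + 3)*(d + 4)*(d - 4)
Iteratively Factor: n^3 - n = (n + 1)*(n^2 - n) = n*(n + 1)*(n - 1)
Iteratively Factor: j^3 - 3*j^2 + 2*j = (j)*(j^2 - 3*j + 2) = j*(j - 1)*(j - 2)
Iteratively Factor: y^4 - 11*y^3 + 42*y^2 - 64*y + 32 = (y - 4)*(y^3 - 7*y^2 + 14*y - 8) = (y - 4)^2*(y^2 - 3*y + 2) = (y - 4)^2*(y - 1)*(y - 2)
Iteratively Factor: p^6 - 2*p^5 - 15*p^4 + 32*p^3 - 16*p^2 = (p - 1)*(p^5 - p^4 - 16*p^3 + 16*p^2) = p*(p - 1)*(p^4 - p^3 - 16*p^2 + 16*p) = p^2*(p - 1)*(p^3 - p^2 - 16*p + 16) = p^2*(p - 1)*(p + 4)*(p^2 - 5*p + 4) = p^2*(p - 4)*(p - 1)*(p + 4)*(p - 1)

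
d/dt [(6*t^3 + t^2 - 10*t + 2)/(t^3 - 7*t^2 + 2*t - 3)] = (-43*t^4 + 44*t^3 - 128*t^2 + 22*t + 26)/(t^6 - 14*t^5 + 53*t^4 - 34*t^3 + 46*t^2 - 12*t + 9)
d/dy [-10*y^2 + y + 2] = 1 - 20*y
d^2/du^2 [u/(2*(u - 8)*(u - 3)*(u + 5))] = (3*u^5 - 18*u^4 + 67*u^3 - 720*u^2 + 2160*u + 3720)/(u^9 - 18*u^8 + 15*u^7 + 1260*u^6 - 4785*u^5 - 26658*u^4 + 147329*u^3 + 86760*u^2 - 1339200*u + 1728000)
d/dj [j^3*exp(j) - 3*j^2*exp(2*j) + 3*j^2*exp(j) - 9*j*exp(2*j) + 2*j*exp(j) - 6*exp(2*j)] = (j^3 - 6*j^2*exp(j) + 6*j^2 - 24*j*exp(j) + 8*j - 21*exp(j) + 2)*exp(j)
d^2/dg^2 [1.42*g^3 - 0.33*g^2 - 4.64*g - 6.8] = 8.52*g - 0.66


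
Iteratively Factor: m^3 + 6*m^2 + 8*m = (m + 2)*(m^2 + 4*m) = (m + 2)*(m + 4)*(m)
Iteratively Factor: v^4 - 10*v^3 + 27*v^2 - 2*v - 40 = (v + 1)*(v^3 - 11*v^2 + 38*v - 40) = (v - 5)*(v + 1)*(v^2 - 6*v + 8) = (v - 5)*(v - 2)*(v + 1)*(v - 4)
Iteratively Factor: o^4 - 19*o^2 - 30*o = (o)*(o^3 - 19*o - 30) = o*(o - 5)*(o^2 + 5*o + 6) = o*(o - 5)*(o + 2)*(o + 3)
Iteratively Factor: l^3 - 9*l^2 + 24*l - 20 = (l - 2)*(l^2 - 7*l + 10) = (l - 5)*(l - 2)*(l - 2)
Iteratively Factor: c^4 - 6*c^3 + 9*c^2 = (c - 3)*(c^3 - 3*c^2) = c*(c - 3)*(c^2 - 3*c) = c*(c - 3)^2*(c)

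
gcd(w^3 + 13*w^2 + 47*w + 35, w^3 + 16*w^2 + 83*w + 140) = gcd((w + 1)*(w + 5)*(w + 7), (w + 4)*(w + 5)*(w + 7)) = w^2 + 12*w + 35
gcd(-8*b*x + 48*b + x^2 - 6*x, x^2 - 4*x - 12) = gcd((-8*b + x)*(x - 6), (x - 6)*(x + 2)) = x - 6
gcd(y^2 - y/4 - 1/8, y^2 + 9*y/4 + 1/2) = y + 1/4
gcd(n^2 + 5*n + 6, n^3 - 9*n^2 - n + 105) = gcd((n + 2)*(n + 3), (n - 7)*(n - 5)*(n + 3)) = n + 3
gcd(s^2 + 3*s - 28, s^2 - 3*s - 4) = s - 4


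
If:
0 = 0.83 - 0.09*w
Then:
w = 9.22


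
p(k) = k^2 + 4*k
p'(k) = 2*k + 4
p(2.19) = 13.56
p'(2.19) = 8.38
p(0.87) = 4.24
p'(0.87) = 5.74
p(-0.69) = -2.28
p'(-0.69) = 2.62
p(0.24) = 1.02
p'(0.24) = 4.48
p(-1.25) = -3.44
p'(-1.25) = 1.50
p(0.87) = 4.24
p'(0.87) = 5.74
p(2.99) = 20.90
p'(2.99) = 9.98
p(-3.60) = -1.44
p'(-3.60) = -3.20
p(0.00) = 0.00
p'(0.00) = 4.00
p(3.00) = 21.00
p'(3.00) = 10.00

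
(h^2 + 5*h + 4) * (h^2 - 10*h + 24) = h^4 - 5*h^3 - 22*h^2 + 80*h + 96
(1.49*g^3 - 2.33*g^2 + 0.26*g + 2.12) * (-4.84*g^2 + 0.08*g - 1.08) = -7.2116*g^5 + 11.3964*g^4 - 3.054*g^3 - 7.7236*g^2 - 0.1112*g - 2.2896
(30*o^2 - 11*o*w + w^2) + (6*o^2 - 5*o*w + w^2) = 36*o^2 - 16*o*w + 2*w^2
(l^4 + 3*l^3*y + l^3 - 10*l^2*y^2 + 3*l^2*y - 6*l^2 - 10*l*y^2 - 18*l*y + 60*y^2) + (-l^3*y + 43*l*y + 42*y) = l^4 + 2*l^3*y + l^3 - 10*l^2*y^2 + 3*l^2*y - 6*l^2 - 10*l*y^2 + 25*l*y + 60*y^2 + 42*y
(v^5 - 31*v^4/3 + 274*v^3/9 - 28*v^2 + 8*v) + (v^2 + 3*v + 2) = v^5 - 31*v^4/3 + 274*v^3/9 - 27*v^2 + 11*v + 2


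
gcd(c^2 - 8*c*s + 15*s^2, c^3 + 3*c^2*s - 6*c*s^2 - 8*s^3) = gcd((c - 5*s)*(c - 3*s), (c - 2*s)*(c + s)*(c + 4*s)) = 1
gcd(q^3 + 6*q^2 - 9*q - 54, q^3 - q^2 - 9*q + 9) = q^2 - 9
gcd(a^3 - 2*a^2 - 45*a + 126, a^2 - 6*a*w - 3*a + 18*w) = a - 3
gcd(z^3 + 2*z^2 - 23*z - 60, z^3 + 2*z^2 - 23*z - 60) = z^3 + 2*z^2 - 23*z - 60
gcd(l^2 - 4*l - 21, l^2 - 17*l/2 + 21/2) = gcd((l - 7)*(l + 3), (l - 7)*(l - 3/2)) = l - 7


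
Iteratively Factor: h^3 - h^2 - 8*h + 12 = (h - 2)*(h^2 + h - 6) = (h - 2)^2*(h + 3)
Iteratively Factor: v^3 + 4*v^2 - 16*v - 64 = (v + 4)*(v^2 - 16) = (v - 4)*(v + 4)*(v + 4)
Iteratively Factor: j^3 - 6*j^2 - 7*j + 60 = (j - 4)*(j^2 - 2*j - 15) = (j - 5)*(j - 4)*(j + 3)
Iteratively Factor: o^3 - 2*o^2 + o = (o - 1)*(o^2 - o) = o*(o - 1)*(o - 1)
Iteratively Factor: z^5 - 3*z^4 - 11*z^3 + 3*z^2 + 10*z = (z - 5)*(z^4 + 2*z^3 - z^2 - 2*z) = (z - 5)*(z + 2)*(z^3 - z) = (z - 5)*(z + 1)*(z + 2)*(z^2 - z) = (z - 5)*(z - 1)*(z + 1)*(z + 2)*(z)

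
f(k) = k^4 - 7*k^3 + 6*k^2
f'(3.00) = -45.00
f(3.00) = -54.00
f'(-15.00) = -18405.00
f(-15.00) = 75600.00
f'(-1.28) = -58.16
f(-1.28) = 27.19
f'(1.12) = -7.28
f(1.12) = -0.73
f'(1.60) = -18.18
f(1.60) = -6.76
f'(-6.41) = -1993.27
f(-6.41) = 3778.38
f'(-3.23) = -392.64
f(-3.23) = 407.33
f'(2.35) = -35.86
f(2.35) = -27.21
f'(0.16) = 1.40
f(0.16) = 0.13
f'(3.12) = -45.50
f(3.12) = -59.43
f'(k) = 4*k^3 - 21*k^2 + 12*k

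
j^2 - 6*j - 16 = (j - 8)*(j + 2)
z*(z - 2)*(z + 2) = z^3 - 4*z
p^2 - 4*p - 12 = (p - 6)*(p + 2)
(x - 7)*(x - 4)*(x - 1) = x^3 - 12*x^2 + 39*x - 28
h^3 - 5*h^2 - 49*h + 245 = (h - 7)*(h - 5)*(h + 7)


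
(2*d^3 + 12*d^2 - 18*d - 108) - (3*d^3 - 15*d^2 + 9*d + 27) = -d^3 + 27*d^2 - 27*d - 135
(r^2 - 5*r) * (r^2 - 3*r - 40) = r^4 - 8*r^3 - 25*r^2 + 200*r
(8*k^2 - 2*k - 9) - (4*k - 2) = 8*k^2 - 6*k - 7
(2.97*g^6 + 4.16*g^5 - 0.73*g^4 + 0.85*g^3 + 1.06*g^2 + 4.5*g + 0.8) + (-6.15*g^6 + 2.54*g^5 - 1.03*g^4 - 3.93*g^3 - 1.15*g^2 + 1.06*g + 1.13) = -3.18*g^6 + 6.7*g^5 - 1.76*g^4 - 3.08*g^3 - 0.0899999999999999*g^2 + 5.56*g + 1.93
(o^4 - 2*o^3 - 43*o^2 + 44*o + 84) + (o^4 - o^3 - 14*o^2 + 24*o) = 2*o^4 - 3*o^3 - 57*o^2 + 68*o + 84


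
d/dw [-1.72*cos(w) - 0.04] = 1.72*sin(w)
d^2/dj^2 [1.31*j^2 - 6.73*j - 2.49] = 2.62000000000000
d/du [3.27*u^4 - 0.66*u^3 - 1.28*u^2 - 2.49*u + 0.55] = 13.08*u^3 - 1.98*u^2 - 2.56*u - 2.49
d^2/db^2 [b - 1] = 0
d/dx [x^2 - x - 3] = 2*x - 1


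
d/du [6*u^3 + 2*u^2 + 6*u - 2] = 18*u^2 + 4*u + 6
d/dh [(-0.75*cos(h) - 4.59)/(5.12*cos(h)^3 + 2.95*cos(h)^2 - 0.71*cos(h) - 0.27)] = (-7.68*cos(h)^3 - 72.7149*cos(h)^2 - 27.081*cos(h) + 3.0564)*sin(h)/(26.2144*cos(h)^6 + 30.208*cos(h)^5 + 1.4321*cos(h)^4 - 6.9538*cos(h)^3 - 1.0889*cos(h)^2 + 0.3834*cos(h) + 0.0729)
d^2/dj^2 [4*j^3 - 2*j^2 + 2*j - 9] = 24*j - 4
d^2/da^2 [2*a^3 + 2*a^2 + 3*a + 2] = 12*a + 4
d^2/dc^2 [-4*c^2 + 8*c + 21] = -8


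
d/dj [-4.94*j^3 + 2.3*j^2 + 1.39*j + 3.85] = -14.82*j^2 + 4.6*j + 1.39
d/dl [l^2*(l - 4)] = l*(3*l - 8)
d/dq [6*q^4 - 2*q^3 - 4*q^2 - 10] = 2*q*(12*q^2 - 3*q - 4)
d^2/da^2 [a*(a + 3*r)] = 2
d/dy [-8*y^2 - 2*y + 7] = -16*y - 2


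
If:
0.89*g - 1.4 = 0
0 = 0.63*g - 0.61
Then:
No Solution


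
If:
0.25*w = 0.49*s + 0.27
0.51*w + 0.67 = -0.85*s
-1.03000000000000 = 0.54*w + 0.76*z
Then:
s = -0.66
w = -0.21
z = -1.20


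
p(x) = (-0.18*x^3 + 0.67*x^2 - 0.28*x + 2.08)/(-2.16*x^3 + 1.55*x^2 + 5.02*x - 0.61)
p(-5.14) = 0.15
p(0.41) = 1.32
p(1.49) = 0.81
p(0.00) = -3.41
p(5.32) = 0.03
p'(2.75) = 0.27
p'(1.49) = 1.37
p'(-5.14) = 0.02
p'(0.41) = -4.30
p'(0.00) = -27.60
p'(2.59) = 0.41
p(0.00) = -3.41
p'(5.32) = 0.01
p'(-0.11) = -7.11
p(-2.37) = 0.36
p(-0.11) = -1.86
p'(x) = (-0.54*x^2 + 1.34*x - 0.28)/(-2.16*x^3 + 1.55*x^2 + 5.02*x - 0.61) + (6.48*x^2 - 3.1*x - 5.02)*(-0.18*x^3 + 0.67*x^2 - 0.28*x + 2.08)/(-2.16*x^3 + 1.55*x^2 + 5.02*x - 0.61)^2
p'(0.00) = -27.60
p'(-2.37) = 0.29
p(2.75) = -0.13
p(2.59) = -0.18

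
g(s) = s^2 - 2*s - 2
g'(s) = 2*s - 2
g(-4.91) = 31.93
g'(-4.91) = -11.82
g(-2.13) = 6.80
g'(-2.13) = -6.26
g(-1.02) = 1.08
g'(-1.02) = -4.04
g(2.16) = -1.65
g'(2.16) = 2.32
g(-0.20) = -1.56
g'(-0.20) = -2.40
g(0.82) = -2.97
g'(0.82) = -0.36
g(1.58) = -2.66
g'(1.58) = 1.16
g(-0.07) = -1.86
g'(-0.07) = -2.14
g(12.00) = 118.00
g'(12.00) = 22.00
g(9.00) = 61.00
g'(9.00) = 16.00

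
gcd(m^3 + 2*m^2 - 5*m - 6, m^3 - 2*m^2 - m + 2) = m^2 - m - 2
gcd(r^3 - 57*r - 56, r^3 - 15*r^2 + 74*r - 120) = 1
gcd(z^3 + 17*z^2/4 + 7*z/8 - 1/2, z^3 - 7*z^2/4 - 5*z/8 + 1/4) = z^2 + z/4 - 1/8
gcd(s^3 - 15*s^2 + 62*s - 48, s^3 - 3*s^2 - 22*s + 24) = s^2 - 7*s + 6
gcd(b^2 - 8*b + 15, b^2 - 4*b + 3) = b - 3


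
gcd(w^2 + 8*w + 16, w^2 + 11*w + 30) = 1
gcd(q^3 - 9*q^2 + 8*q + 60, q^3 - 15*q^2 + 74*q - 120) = q^2 - 11*q + 30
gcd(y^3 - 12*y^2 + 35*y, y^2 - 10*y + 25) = y - 5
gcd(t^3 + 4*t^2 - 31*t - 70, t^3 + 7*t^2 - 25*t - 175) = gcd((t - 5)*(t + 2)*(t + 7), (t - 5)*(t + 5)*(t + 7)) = t^2 + 2*t - 35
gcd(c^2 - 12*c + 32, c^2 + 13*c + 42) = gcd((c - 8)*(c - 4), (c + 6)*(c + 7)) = 1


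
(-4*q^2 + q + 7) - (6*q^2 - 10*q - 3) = -10*q^2 + 11*q + 10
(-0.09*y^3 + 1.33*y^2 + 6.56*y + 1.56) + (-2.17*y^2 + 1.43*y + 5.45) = -0.09*y^3 - 0.84*y^2 + 7.99*y + 7.01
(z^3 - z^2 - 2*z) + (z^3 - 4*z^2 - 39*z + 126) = 2*z^3 - 5*z^2 - 41*z + 126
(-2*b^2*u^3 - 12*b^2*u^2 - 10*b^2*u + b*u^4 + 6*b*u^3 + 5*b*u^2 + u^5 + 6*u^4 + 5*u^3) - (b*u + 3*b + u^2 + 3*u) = -2*b^2*u^3 - 12*b^2*u^2 - 10*b^2*u + b*u^4 + 6*b*u^3 + 5*b*u^2 - b*u - 3*b + u^5 + 6*u^4 + 5*u^3 - u^2 - 3*u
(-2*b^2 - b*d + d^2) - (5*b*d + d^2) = -2*b^2 - 6*b*d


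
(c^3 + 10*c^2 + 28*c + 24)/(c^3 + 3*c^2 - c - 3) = (c^3 + 10*c^2 + 28*c + 24)/(c^3 + 3*c^2 - c - 3)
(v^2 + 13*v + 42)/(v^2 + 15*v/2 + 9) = 2*(v + 7)/(2*v + 3)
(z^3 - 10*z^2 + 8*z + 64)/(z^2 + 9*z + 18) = (z^3 - 10*z^2 + 8*z + 64)/(z^2 + 9*z + 18)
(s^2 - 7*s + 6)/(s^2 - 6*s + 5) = (s - 6)/(s - 5)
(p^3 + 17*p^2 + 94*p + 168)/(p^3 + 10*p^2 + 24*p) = (p + 7)/p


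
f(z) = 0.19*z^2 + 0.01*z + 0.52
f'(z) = 0.38*z + 0.01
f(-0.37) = 0.54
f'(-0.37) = -0.13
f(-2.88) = 2.07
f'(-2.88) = -1.08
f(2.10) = 1.38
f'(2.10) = 0.81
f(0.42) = 0.56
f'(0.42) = 0.17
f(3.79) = 3.29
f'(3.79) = 1.45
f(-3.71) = 3.10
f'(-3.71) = -1.40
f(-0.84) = 0.65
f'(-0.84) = -0.31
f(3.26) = 2.57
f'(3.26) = 1.25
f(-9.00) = 15.82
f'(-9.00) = -3.41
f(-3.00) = 2.20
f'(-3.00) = -1.13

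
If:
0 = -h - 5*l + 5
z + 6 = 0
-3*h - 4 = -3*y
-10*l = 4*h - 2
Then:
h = -4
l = 9/5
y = -8/3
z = -6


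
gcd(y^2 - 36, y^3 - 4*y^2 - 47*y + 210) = y - 6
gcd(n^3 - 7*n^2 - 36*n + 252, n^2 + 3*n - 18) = n + 6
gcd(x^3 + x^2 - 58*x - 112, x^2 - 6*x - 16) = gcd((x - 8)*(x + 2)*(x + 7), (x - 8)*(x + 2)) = x^2 - 6*x - 16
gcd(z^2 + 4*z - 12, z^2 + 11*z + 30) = z + 6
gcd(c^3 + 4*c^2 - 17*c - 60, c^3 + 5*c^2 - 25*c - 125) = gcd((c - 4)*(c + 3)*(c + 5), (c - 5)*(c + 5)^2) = c + 5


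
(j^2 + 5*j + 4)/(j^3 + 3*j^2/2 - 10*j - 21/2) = 2*(j + 4)/(2*j^2 + j - 21)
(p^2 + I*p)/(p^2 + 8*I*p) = (p + I)/(p + 8*I)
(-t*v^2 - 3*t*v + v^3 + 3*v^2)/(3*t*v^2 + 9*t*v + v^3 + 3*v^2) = (-t + v)/(3*t + v)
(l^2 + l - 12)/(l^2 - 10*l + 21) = (l + 4)/(l - 7)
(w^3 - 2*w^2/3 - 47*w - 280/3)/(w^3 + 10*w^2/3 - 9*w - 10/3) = (3*w^2 - 17*w - 56)/(3*w^2 - 5*w - 2)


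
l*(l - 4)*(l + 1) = l^3 - 3*l^2 - 4*l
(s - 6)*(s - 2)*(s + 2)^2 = s^4 - 4*s^3 - 16*s^2 + 16*s + 48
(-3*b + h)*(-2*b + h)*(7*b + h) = 42*b^3 - 29*b^2*h + 2*b*h^2 + h^3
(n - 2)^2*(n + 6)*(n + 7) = n^4 + 9*n^3 - 6*n^2 - 116*n + 168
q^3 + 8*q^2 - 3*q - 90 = (q - 3)*(q + 5)*(q + 6)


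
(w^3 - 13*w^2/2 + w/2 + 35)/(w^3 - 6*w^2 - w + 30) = (w - 7/2)/(w - 3)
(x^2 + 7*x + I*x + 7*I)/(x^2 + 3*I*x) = (x^2 + x*(7 + I) + 7*I)/(x*(x + 3*I))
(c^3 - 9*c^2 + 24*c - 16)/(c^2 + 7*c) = (c^3 - 9*c^2 + 24*c - 16)/(c*(c + 7))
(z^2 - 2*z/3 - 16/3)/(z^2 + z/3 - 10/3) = (3*z - 8)/(3*z - 5)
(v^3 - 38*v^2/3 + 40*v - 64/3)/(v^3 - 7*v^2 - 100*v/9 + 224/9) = 3*(3*v^2 - 14*v + 8)/(9*v^2 + 9*v - 28)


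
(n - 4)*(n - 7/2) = n^2 - 15*n/2 + 14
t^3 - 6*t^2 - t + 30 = (t - 5)*(t - 3)*(t + 2)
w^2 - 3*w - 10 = (w - 5)*(w + 2)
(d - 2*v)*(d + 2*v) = d^2 - 4*v^2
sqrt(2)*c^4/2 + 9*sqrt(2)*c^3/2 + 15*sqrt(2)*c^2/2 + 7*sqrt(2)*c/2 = c*(c + 1)*(c + 7)*(sqrt(2)*c/2 + sqrt(2)/2)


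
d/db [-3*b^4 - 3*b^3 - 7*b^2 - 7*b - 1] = -12*b^3 - 9*b^2 - 14*b - 7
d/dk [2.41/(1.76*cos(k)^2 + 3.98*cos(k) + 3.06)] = (8.4832*cos(k) + 9.5918)*sin(k)/(1.76*cos(k)^2 + 3.98*cos(k) + 3.06)^2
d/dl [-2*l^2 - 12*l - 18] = -4*l - 12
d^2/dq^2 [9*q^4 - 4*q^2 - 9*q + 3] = 108*q^2 - 8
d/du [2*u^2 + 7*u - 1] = 4*u + 7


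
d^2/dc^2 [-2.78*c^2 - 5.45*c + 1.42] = -5.56000000000000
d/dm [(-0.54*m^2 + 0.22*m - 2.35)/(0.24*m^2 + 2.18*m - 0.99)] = (-1.23*m^2 + 2.1972*m + 4.9052)/(0.0576*m^4 + 1.0464*m^3 + 4.2772*m^2 - 4.3164*m + 0.9801)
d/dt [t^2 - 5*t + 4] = 2*t - 5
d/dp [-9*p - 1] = -9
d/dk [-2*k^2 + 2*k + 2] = 2 - 4*k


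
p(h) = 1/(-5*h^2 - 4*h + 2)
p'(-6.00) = 0.00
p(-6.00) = -0.00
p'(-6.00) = 0.00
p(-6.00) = -0.00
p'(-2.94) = -0.03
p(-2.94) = -0.03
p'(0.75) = 0.79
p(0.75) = -0.26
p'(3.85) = 0.01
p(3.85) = -0.01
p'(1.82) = 0.05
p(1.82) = -0.05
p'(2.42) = 0.02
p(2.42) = -0.03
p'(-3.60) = -0.01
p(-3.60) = -0.02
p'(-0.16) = 0.38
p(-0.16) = 0.40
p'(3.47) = 0.01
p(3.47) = -0.01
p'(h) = (10*h + 4)/(-5*h^2 - 4*h + 2)^2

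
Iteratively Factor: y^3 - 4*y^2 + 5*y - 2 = (y - 1)*(y^2 - 3*y + 2) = (y - 1)^2*(y - 2)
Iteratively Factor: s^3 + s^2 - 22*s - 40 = (s - 5)*(s^2 + 6*s + 8) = (s - 5)*(s + 2)*(s + 4)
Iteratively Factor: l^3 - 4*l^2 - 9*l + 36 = (l - 4)*(l^2 - 9) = (l - 4)*(l + 3)*(l - 3)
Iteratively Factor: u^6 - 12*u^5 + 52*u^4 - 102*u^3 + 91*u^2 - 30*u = (u - 3)*(u^5 - 9*u^4 + 25*u^3 - 27*u^2 + 10*u) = (u - 5)*(u - 3)*(u^4 - 4*u^3 + 5*u^2 - 2*u) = (u - 5)*(u - 3)*(u - 1)*(u^3 - 3*u^2 + 2*u) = u*(u - 5)*(u - 3)*(u - 1)*(u^2 - 3*u + 2) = u*(u - 5)*(u - 3)*(u - 2)*(u - 1)*(u - 1)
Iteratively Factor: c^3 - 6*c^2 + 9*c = (c)*(c^2 - 6*c + 9) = c*(c - 3)*(c - 3)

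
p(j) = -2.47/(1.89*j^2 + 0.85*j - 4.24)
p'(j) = -2.47*(-3.78*j - 0.85)/(1.89*j^2 + 0.85*j - 4.24)^2 = (9.3366*j + 2.0995)/(1.89*j^2 + 0.85*j - 4.24)^2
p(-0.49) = 0.59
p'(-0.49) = -0.14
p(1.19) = 4.47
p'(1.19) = 43.34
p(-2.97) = -0.25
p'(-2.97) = -0.26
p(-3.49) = -0.16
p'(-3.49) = -0.12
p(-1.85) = -3.77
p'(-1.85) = -35.26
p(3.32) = -0.13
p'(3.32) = 0.09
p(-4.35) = -0.09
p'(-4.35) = -0.05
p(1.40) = -3.77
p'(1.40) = 35.43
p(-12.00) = -0.01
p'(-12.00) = -0.00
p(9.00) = -0.02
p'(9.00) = 0.00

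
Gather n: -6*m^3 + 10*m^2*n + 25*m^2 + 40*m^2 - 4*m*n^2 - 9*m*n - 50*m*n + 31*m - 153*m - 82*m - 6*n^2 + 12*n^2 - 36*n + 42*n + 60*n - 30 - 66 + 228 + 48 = -6*m^3 + 65*m^2 - 204*m + n^2*(6 - 4*m) + n*(10*m^2 - 59*m + 66) + 180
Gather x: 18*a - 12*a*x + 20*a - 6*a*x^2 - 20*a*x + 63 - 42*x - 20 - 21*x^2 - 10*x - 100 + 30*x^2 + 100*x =38*a + x^2*(9 - 6*a) + x*(48 - 32*a) - 57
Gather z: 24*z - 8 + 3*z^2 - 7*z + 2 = 3*z^2 + 17*z - 6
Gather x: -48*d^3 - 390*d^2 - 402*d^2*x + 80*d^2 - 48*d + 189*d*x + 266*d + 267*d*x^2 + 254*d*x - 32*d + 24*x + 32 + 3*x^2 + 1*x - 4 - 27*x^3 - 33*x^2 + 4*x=-48*d^3 - 310*d^2 + 186*d - 27*x^3 + x^2*(267*d - 30) + x*(-402*d^2 + 443*d + 29) + 28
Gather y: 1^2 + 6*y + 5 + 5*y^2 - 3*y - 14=5*y^2 + 3*y - 8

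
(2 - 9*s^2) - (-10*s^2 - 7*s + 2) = s^2 + 7*s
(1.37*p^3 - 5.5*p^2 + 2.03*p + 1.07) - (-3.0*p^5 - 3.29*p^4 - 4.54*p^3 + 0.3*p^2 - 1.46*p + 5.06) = 3.0*p^5 + 3.29*p^4 + 5.91*p^3 - 5.8*p^2 + 3.49*p - 3.99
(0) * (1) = 0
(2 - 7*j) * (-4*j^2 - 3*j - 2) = 28*j^3 + 13*j^2 + 8*j - 4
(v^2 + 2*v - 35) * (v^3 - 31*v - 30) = v^5 + 2*v^4 - 66*v^3 - 92*v^2 + 1025*v + 1050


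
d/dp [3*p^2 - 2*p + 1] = 6*p - 2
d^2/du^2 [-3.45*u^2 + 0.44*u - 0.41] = -6.90000000000000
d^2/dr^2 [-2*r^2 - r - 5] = -4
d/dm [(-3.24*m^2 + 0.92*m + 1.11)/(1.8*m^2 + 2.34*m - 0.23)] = (-9.2376*m^2 - 2.5056*m - 2.809)/(3.24*m^4 + 8.424*m^3 + 4.6476*m^2 - 1.0764*m + 0.0529)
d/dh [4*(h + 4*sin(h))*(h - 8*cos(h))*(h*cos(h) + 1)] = -4*(h + 4*sin(h))*(h - 8*cos(h))*(h*sin(h) - cos(h)) + 4*(h + 4*sin(h))*(h*cos(h) + 1)*(8*sin(h) + 1) + 4*(h - 8*cos(h))*(h*cos(h) + 1)*(4*cos(h) + 1)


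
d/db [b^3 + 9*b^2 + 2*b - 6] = 3*b^2 + 18*b + 2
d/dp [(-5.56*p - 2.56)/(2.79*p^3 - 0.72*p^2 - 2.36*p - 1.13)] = (31.0248*p^3 + 17.424*p^2 - 3.6864*p + 0.241199999999999)/(7.7841*p^6 - 4.0176*p^5 - 12.6504*p^4 - 2.907*p^3 + 7.1968*p^2 + 5.3336*p + 1.2769)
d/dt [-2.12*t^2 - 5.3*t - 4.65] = -4.24*t - 5.3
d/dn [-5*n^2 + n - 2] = 1 - 10*n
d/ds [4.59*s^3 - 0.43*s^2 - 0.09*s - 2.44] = 13.77*s^2 - 0.86*s - 0.09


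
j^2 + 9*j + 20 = (j + 4)*(j + 5)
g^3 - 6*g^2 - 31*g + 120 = (g - 8)*(g - 3)*(g + 5)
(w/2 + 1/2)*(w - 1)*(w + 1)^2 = w^4/2 + w^3 - w - 1/2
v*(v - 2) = v^2 - 2*v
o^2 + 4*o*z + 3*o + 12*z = (o + 3)*(o + 4*z)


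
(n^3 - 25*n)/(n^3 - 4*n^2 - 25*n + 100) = n/(n - 4)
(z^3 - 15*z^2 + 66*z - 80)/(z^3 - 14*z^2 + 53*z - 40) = (z - 2)/(z - 1)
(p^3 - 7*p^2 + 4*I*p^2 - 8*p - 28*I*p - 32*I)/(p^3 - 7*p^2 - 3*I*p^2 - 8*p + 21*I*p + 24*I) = (p + 4*I)/(p - 3*I)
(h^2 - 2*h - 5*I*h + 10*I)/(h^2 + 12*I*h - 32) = (h^2 - 2*h - 5*I*h + 10*I)/(h^2 + 12*I*h - 32)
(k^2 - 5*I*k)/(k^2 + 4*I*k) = (k - 5*I)/(k + 4*I)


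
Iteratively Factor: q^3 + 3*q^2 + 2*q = (q + 2)*(q^2 + q) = q*(q + 2)*(q + 1)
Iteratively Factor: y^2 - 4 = (y + 2)*(y - 2)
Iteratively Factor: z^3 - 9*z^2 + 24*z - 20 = (z - 2)*(z^2 - 7*z + 10) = (z - 2)^2*(z - 5)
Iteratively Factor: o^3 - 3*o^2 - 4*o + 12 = (o + 2)*(o^2 - 5*o + 6) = (o - 3)*(o + 2)*(o - 2)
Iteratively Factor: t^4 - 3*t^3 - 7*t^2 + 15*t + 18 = (t + 2)*(t^3 - 5*t^2 + 3*t + 9) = (t - 3)*(t + 2)*(t^2 - 2*t - 3) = (t - 3)^2*(t + 2)*(t + 1)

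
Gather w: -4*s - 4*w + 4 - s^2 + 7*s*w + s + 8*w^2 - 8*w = -s^2 - 3*s + 8*w^2 + w*(7*s - 12) + 4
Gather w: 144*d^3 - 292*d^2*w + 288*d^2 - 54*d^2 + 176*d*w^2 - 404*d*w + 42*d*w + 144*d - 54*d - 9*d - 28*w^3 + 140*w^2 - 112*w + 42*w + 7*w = 144*d^3 + 234*d^2 + 81*d - 28*w^3 + w^2*(176*d + 140) + w*(-292*d^2 - 362*d - 63)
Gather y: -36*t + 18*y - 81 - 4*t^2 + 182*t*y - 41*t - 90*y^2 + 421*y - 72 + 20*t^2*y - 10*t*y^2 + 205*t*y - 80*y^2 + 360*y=-4*t^2 - 77*t + y^2*(-10*t - 170) + y*(20*t^2 + 387*t + 799) - 153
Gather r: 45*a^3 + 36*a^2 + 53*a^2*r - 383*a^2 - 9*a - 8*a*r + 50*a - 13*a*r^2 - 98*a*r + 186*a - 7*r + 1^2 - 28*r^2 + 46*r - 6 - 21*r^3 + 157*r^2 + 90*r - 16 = 45*a^3 - 347*a^2 + 227*a - 21*r^3 + r^2*(129 - 13*a) + r*(53*a^2 - 106*a + 129) - 21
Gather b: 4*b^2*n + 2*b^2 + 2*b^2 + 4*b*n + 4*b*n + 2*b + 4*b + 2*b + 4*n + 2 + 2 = b^2*(4*n + 4) + b*(8*n + 8) + 4*n + 4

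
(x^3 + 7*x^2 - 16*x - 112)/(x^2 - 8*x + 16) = (x^2 + 11*x + 28)/(x - 4)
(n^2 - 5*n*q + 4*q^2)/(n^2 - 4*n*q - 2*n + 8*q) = (n - q)/(n - 2)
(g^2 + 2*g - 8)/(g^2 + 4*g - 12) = (g + 4)/(g + 6)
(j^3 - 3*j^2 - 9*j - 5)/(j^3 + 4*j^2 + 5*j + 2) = (j - 5)/(j + 2)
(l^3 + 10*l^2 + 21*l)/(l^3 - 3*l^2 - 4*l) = (l^2 + 10*l + 21)/(l^2 - 3*l - 4)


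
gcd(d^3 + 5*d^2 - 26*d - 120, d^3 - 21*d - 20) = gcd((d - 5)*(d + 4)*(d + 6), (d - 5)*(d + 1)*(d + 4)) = d^2 - d - 20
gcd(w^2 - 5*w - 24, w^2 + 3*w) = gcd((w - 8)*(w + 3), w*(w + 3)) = w + 3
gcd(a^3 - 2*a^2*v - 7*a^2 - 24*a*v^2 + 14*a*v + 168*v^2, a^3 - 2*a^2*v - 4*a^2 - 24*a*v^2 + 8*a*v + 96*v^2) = -a^2 + 2*a*v + 24*v^2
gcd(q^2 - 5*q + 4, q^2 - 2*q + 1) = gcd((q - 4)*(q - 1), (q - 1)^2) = q - 1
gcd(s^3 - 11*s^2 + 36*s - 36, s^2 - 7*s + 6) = s - 6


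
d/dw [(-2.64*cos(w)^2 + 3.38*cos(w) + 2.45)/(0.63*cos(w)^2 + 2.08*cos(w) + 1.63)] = (7.6206*cos(w)^2 + 11.6934*cos(w) - 0.413399999999998)*sin(w)/(0.3969*cos(w)^4 + 2.6208*cos(w)^3 + 6.3802*cos(w)^2 + 6.7808*cos(w) + 2.6569)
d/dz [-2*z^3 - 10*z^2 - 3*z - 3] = -6*z^2 - 20*z - 3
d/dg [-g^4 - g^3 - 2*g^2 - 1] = g*(-4*g^2 - 3*g - 4)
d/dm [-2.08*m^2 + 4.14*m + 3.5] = 4.14 - 4.16*m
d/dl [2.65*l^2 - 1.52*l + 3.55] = 5.3*l - 1.52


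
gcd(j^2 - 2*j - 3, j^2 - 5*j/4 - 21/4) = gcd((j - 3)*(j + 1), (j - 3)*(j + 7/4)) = j - 3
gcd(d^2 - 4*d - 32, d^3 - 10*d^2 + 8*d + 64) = d - 8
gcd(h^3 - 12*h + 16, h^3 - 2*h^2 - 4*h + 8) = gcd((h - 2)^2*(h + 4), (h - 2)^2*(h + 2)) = h^2 - 4*h + 4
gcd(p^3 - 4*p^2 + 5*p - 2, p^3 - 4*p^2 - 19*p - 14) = 1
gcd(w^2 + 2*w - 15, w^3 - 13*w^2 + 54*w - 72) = w - 3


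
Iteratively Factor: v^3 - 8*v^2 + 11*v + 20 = (v - 4)*(v^2 - 4*v - 5) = (v - 4)*(v + 1)*(v - 5)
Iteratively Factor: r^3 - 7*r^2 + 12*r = (r)*(r^2 - 7*r + 12) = r*(r - 4)*(r - 3)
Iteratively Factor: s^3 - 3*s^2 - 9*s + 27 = (s - 3)*(s^2 - 9) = (s - 3)*(s + 3)*(s - 3)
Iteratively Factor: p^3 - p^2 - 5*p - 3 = (p - 3)*(p^2 + 2*p + 1) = (p - 3)*(p + 1)*(p + 1)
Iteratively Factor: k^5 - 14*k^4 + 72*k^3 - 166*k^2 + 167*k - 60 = (k - 5)*(k^4 - 9*k^3 + 27*k^2 - 31*k + 12) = (k - 5)*(k - 4)*(k^3 - 5*k^2 + 7*k - 3) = (k - 5)*(k - 4)*(k - 1)*(k^2 - 4*k + 3) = (k - 5)*(k - 4)*(k - 1)^2*(k - 3)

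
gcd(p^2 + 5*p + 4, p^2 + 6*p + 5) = p + 1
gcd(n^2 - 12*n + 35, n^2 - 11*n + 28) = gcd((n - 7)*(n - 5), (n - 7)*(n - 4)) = n - 7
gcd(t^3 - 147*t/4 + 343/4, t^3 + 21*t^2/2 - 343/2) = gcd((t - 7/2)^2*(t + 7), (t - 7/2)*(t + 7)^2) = t^2 + 7*t/2 - 49/2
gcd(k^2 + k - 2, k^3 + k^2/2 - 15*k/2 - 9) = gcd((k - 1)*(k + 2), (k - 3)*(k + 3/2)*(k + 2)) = k + 2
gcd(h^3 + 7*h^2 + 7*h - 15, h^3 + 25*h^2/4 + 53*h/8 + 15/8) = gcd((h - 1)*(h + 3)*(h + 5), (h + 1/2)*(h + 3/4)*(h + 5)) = h + 5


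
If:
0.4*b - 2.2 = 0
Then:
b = 5.50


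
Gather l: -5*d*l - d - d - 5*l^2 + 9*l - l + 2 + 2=-2*d - 5*l^2 + l*(8 - 5*d) + 4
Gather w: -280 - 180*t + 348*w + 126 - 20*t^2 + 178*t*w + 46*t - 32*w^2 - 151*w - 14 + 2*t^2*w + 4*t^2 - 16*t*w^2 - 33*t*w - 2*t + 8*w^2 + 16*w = -16*t^2 - 136*t + w^2*(-16*t - 24) + w*(2*t^2 + 145*t + 213) - 168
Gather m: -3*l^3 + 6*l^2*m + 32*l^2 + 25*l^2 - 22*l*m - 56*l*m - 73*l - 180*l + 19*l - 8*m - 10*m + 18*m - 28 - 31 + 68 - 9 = -3*l^3 + 57*l^2 - 234*l + m*(6*l^2 - 78*l)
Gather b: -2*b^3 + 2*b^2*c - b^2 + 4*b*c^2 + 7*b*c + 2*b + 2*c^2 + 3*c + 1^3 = -2*b^3 + b^2*(2*c - 1) + b*(4*c^2 + 7*c + 2) + 2*c^2 + 3*c + 1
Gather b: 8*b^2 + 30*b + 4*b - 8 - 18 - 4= 8*b^2 + 34*b - 30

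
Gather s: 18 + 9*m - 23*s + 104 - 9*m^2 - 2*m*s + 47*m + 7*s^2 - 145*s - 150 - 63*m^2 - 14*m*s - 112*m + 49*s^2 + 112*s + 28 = -72*m^2 - 56*m + 56*s^2 + s*(-16*m - 56)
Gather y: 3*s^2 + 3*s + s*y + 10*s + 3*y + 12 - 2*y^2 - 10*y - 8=3*s^2 + 13*s - 2*y^2 + y*(s - 7) + 4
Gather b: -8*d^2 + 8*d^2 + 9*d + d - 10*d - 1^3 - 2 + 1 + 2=0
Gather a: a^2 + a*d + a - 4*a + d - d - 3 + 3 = a^2 + a*(d - 3)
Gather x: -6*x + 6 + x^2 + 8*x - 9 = x^2 + 2*x - 3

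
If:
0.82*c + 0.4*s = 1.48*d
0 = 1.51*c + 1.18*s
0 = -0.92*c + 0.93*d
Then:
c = 0.00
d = 0.00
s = 0.00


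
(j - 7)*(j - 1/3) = j^2 - 22*j/3 + 7/3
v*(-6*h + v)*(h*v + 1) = -6*h^2*v^2 + h*v^3 - 6*h*v + v^2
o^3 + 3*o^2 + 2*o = o*(o + 1)*(o + 2)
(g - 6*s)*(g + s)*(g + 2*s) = g^3 - 3*g^2*s - 16*g*s^2 - 12*s^3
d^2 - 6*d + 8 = (d - 4)*(d - 2)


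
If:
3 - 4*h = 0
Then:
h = 3/4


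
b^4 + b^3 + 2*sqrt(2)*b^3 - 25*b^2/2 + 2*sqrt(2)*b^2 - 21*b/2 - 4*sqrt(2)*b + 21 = (b - 1)*(b + 2)*(b - 3*sqrt(2)/2)*(b + 7*sqrt(2)/2)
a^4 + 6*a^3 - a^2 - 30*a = a*(a - 2)*(a + 3)*(a + 5)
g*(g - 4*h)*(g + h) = g^3 - 3*g^2*h - 4*g*h^2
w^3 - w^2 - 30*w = w*(w - 6)*(w + 5)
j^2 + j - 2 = (j - 1)*(j + 2)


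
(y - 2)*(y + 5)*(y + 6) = y^3 + 9*y^2 + 8*y - 60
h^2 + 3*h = h*(h + 3)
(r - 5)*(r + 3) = r^2 - 2*r - 15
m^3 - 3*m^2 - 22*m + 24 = (m - 6)*(m - 1)*(m + 4)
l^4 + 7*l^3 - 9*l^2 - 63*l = l*(l - 3)*(l + 3)*(l + 7)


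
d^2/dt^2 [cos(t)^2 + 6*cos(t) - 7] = -6*cos(t) - 2*cos(2*t)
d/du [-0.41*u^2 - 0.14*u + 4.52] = -0.82*u - 0.14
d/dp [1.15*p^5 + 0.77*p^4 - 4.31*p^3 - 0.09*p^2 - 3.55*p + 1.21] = 5.75*p^4 + 3.08*p^3 - 12.93*p^2 - 0.18*p - 3.55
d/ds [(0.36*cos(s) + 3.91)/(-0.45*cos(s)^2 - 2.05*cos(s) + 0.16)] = (0.162*sin(s)^2 - 3.519*cos(s) - 8.2351)*sin(s)/(0.45*cos(s)^2 + 2.05*cos(s) - 0.16)^2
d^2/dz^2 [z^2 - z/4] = 2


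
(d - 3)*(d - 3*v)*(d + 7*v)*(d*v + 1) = d^4*v + 4*d^3*v^2 - 3*d^3*v + d^3 - 21*d^2*v^3 - 12*d^2*v^2 + 4*d^2*v - 3*d^2 + 63*d*v^3 - 21*d*v^2 - 12*d*v + 63*v^2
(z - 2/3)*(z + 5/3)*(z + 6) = z^3 + 7*z^2 + 44*z/9 - 20/3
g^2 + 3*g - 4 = (g - 1)*(g + 4)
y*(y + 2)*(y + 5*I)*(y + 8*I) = y^4 + 2*y^3 + 13*I*y^3 - 40*y^2 + 26*I*y^2 - 80*y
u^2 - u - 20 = (u - 5)*(u + 4)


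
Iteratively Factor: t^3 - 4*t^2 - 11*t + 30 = (t + 3)*(t^2 - 7*t + 10) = (t - 5)*(t + 3)*(t - 2)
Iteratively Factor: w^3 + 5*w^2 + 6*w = (w)*(w^2 + 5*w + 6) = w*(w + 2)*(w + 3)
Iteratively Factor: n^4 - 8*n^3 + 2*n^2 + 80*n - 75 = (n - 5)*(n^3 - 3*n^2 - 13*n + 15) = (n - 5)*(n + 3)*(n^2 - 6*n + 5) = (n - 5)^2*(n + 3)*(n - 1)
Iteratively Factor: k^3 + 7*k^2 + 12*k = (k + 3)*(k^2 + 4*k) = k*(k + 3)*(k + 4)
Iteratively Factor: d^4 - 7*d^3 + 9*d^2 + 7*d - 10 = (d - 2)*(d^3 - 5*d^2 - d + 5) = (d - 2)*(d + 1)*(d^2 - 6*d + 5) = (d - 5)*(d - 2)*(d + 1)*(d - 1)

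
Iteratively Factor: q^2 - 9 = (q + 3)*(q - 3)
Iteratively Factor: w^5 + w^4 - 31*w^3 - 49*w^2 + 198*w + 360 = (w + 3)*(w^4 - 2*w^3 - 25*w^2 + 26*w + 120) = (w - 3)*(w + 3)*(w^3 + w^2 - 22*w - 40) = (w - 3)*(w + 2)*(w + 3)*(w^2 - w - 20) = (w - 5)*(w - 3)*(w + 2)*(w + 3)*(w + 4)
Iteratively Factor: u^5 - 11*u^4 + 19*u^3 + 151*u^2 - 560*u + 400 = (u - 5)*(u^4 - 6*u^3 - 11*u^2 + 96*u - 80) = (u - 5)*(u - 4)*(u^3 - 2*u^2 - 19*u + 20) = (u - 5)*(u - 4)*(u - 1)*(u^2 - u - 20) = (u - 5)^2*(u - 4)*(u - 1)*(u + 4)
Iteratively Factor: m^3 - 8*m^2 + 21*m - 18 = (m - 2)*(m^2 - 6*m + 9) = (m - 3)*(m - 2)*(m - 3)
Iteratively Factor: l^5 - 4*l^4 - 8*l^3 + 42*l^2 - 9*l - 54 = (l + 1)*(l^4 - 5*l^3 - 3*l^2 + 45*l - 54) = (l - 3)*(l + 1)*(l^3 - 2*l^2 - 9*l + 18) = (l - 3)*(l - 2)*(l + 1)*(l^2 - 9) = (l - 3)*(l - 2)*(l + 1)*(l + 3)*(l - 3)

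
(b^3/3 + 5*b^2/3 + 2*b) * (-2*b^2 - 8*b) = -2*b^5/3 - 6*b^4 - 52*b^3/3 - 16*b^2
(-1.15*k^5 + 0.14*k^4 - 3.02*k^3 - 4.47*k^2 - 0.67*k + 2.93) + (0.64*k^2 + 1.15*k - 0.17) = -1.15*k^5 + 0.14*k^4 - 3.02*k^3 - 3.83*k^2 + 0.48*k + 2.76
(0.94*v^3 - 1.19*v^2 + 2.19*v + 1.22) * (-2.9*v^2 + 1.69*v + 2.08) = -2.726*v^5 + 5.0396*v^4 - 6.4069*v^3 - 2.3121*v^2 + 6.617*v + 2.5376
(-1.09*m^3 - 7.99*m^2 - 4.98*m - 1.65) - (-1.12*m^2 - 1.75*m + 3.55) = -1.09*m^3 - 6.87*m^2 - 3.23*m - 5.2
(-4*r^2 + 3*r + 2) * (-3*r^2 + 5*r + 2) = 12*r^4 - 29*r^3 + r^2 + 16*r + 4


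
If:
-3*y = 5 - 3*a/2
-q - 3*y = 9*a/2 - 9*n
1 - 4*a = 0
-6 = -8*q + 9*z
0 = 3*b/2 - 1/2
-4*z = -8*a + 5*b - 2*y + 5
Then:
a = 1/4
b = 1/3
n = -631/1152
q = -183/128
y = -37/24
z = -31/16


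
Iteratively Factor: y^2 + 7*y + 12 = (y + 3)*(y + 4)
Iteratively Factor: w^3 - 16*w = (w - 4)*(w^2 + 4*w) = w*(w - 4)*(w + 4)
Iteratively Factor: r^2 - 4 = (r + 2)*(r - 2)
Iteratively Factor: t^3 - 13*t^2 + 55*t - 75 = (t - 3)*(t^2 - 10*t + 25) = (t - 5)*(t - 3)*(t - 5)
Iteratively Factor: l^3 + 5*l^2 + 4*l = (l + 1)*(l^2 + 4*l) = (l + 1)*(l + 4)*(l)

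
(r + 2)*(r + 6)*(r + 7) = r^3 + 15*r^2 + 68*r + 84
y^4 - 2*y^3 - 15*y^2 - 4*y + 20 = (y - 5)*(y - 1)*(y + 2)^2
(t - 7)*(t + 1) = t^2 - 6*t - 7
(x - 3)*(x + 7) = x^2 + 4*x - 21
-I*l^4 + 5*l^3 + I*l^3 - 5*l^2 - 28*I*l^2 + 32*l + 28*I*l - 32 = (l - 4*I)*(l + I)*(l + 8*I)*(-I*l + I)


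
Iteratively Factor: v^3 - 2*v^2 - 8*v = (v)*(v^2 - 2*v - 8) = v*(v + 2)*(v - 4)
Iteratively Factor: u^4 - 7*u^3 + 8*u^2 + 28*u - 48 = (u - 3)*(u^3 - 4*u^2 - 4*u + 16) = (u - 3)*(u + 2)*(u^2 - 6*u + 8) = (u - 3)*(u - 2)*(u + 2)*(u - 4)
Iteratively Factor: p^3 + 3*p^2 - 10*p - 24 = (p + 2)*(p^2 + p - 12) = (p - 3)*(p + 2)*(p + 4)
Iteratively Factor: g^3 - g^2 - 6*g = (g + 2)*(g^2 - 3*g) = g*(g + 2)*(g - 3)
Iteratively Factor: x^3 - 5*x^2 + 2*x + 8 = (x - 4)*(x^2 - x - 2) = (x - 4)*(x + 1)*(x - 2)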